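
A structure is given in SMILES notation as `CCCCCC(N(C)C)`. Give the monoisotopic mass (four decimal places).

Atom tally by fragment:
  CH3 → C:1 H:3
  CH2 → C:1 H:2
  CH2 → C:1 H:2
  CH2 → C:1 H:2
  CH2 → C:1 H:2
  CH2N(CH3)2 → C:3 H:8 N:1
Element totals:
  C: 8
  H: 19
  N: 1
Molecular formula: C8H19N.
  M = 8(12.0) + 19(1.007825) + 14.003074
    = 96.000000 + 19.148675 + 14.003074 = 129.151749

129.1517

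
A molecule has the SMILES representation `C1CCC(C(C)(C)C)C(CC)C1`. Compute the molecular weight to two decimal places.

Atom tally by fragment:
  cyclohexane ring core → C:6 H:12
  (− 2 ring H displaced by substituents)
  + C(CH3)3 → C:4 H:9
  + C2H5 → C:2 H:5
Element totals:
  C: 12
  H: 24
Molecular formula: C12H24.
  M = 12(12.011) + 24(1.008)
    = 144.132 + 24.192 = 168.324

168.32 g/mol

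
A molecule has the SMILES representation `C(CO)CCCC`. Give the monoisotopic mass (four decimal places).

102.1045

Atom tally by fragment:
  HOCH2CH2 → C:2 H:5 O:1
  CH2 → C:1 H:2
  CH2 → C:1 H:2
  CH2 → C:1 H:2
  CH3 → C:1 H:3
Element totals:
  C: 6
  H: 14
  O: 1
Molecular formula: C6H14O.
  M = 6(12.0) + 14(1.007825) + 15.994915
    = 72.000000 + 14.109550 + 15.994915 = 102.104465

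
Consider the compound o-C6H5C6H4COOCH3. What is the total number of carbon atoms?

Element totals:
  C: 14
  H: 12
  O: 2

14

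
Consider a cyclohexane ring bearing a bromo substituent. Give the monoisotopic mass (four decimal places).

162.0044

Atom tally by fragment:
  cyclohexane ring core → C:6 H:12
  (− 1 ring H displaced by substituents)
  + Br → Br:1
Element totals:
  C: 6
  H: 11
  Br: 1
Molecular formula: C6H11Br.
  M = 6(12.0) + 11(1.007825) + 78.918338
    = 72.000000 + 11.086075 + 78.918338 = 162.004413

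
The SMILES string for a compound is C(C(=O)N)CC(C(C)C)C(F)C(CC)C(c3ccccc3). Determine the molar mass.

Atom tally by fragment:
  H2NOCCH2 → C:2 H:4 O:1 N:1
  CH2 → C:1 H:2
  CH(CH(CH3)2) → C:4 H:8
  CH(F) → C:1 H:1 F:1
  CH(C2H5) → C:3 H:6
  CH2C6H5 → C:7 H:7
Element totals:
  C: 18
  H: 28
  F: 1
  N: 1
  O: 1
Molecular formula: C18H28FNO.
  M = 18(12.011) + 28(1.008) + 18.998 + 14.007 + 15.999
    = 216.198 + 28.224 + 18.998 + 14.007 + 15.999 = 293.426

293.43 g/mol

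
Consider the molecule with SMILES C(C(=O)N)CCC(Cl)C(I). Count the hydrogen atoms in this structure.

11

Atom tally by fragment:
  H2NOCCH2 → C:2 H:4 O:1 N:1
  CH2 → C:1 H:2
  CH2 → C:1 H:2
  CH(Cl) → C:1 H:1 Cl:1
  CH2I → C:1 H:2 I:1
Element totals:
  C: 6
  H: 11
  Cl: 1
  I: 1
  N: 1
  O: 1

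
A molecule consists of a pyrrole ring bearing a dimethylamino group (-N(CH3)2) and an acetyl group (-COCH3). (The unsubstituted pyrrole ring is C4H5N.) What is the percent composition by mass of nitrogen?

Atom tally by fragment:
  pyrrole ring core → C:4 H:5 N:1
  (− 2 ring H displaced by substituents)
  + N(CH3)2 → N:1 C:2 H:6
  + COCH3 → C:2 H:3 O:1
Element totals:
  C: 8
  H: 12
  N: 2
  O: 1
Molecular formula: C8H12N2O.
Molar mass = 152.197 g/mol.
Mass from N: 2 × 14.007 = 28.014 g/mol.
%N = 28.014 / 152.197 × 100 = 18.41%.

18.41%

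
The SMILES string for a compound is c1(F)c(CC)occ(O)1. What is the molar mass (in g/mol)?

130.12 g/mol

Atom tally by fragment:
  furan ring core → C:4 H:4 O:1
  (− 3 ring H displaced by substituents)
  + F → F:1
  + C2H5 → C:2 H:5
  + OH → O:1 H:1
Element totals:
  C: 6
  H: 7
  F: 1
  O: 2
Molecular formula: C6H7FO2.
  M = 6(12.011) + 7(1.008) + 18.998 + 2(15.999)
    = 72.066 + 7.056 + 18.998 + 31.998 = 130.118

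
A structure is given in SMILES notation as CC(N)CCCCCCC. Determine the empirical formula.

C9H21N

Atom tally by fragment:
  CH3 → C:1 H:3
  CH(NH2) → C:1 H:3 N:1
  CH2 → C:1 H:2
  CH2 → C:1 H:2
  CH2 → C:1 H:2
  CH2 → C:1 H:2
  CH2 → C:1 H:2
  CH2 → C:1 H:2
  CH3 → C:1 H:3
Element totals:
  C: 9
  H: 21
  N: 1
Molecular formula: C9H21N.
gcd of subscripts (9, 21, 1) = 1, so the empirical formula equals the molecular formula.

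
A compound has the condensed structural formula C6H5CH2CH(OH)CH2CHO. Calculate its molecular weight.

164.20 g/mol

Atom tally by fragment:
  C6H5CH2 → C:7 H:7
  CH(OH) → C:1 H:2 O:1
  CH2CHO → C:2 H:3 O:1
Element totals:
  C: 10
  H: 12
  O: 2
Molecular formula: C10H12O2.
  M = 10(12.011) + 12(1.008) + 2(15.999)
    = 120.110 + 12.096 + 31.998 = 164.204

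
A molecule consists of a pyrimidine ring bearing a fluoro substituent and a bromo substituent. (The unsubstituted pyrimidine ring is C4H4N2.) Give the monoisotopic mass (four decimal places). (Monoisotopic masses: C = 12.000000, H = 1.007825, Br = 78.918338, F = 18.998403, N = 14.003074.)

175.9385

Atom tally by fragment:
  pyrimidine ring core → C:4 H:4 N:2
  (− 2 ring H displaced by substituents)
  + F → F:1
  + Br → Br:1
Element totals:
  C: 4
  H: 2
  Br: 1
  F: 1
  N: 2
Molecular formula: C4H2BrFN2.
  M = 4(12.0) + 2(1.007825) + 78.918338 + 18.998403 + 2(14.003074)
    = 48.000000 + 2.015650 + 78.918338 + 18.998403 + 28.006148 = 175.938539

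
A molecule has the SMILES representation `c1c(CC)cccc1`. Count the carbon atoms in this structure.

Atom tally by fragment:
  benzene ring core → C:6 H:6
  (− 1 ring H displaced by substituents)
  + C2H5 → C:2 H:5
Element totals:
  C: 8
  H: 10

8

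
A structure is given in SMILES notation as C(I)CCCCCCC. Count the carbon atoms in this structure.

8

Atom tally by fragment:
  ICH2 → C:1 H:2 I:1
  CH2 → C:1 H:2
  CH2 → C:1 H:2
  CH2 → C:1 H:2
  CH2 → C:1 H:2
  CH2 → C:1 H:2
  CH2 → C:1 H:2
  CH3 → C:1 H:3
Element totals:
  C: 8
  H: 17
  I: 1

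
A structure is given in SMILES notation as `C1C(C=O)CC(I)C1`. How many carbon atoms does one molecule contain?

Atom tally by fragment:
  cyclopentane ring core → C:5 H:10
  (− 2 ring H displaced by substituents)
  + CHO → C:1 H:1 O:1
  + I → I:1
Element totals:
  C: 6
  H: 9
  I: 1
  O: 1

6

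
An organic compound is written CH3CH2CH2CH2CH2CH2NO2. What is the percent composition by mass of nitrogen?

10.68%

Atom tally by fragment:
  CH3 → C:1 H:3
  CH2 → C:1 H:2
  CH2 → C:1 H:2
  CH2 → C:1 H:2
  CH2 → C:1 H:2
  CH2NO2 → C:1 H:2 N:1 O:2
Element totals:
  C: 6
  H: 13
  N: 1
  O: 2
Molecular formula: C6H13NO2.
Molar mass = 131.175 g/mol.
Mass from N: 1 × 14.007 = 14.007 g/mol.
%N = 14.007 / 131.175 × 100 = 10.68%.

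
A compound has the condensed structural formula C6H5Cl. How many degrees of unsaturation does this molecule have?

4

Element totals:
  C: 6
  H: 5
  Cl: 1
Molecular formula: C6H5Cl.
DoU = (2C + 2 + N − H − X) / 2 = (2·6 + 2 + 0 − 5 − 1) / 2 = 4.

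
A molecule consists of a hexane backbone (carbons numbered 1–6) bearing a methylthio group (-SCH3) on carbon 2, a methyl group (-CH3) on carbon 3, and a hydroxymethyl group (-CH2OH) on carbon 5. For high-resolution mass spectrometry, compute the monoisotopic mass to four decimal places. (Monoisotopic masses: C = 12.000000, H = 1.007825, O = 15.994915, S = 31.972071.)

Atom tally by fragment:
  CH3 → C:1 H:3
  CH(SCH3) → C:2 H:4 S:1
  CH(CH3) → C:2 H:4
  CH2 → C:1 H:2
  CH(CH2OH) → C:2 H:4 O:1
  CH3 → C:1 H:3
Element totals:
  C: 9
  H: 20
  O: 1
  S: 1
Molecular formula: C9H20OS.
  M = 9(12.0) + 20(1.007825) + 15.994915 + 31.972071
    = 108.000000 + 20.156500 + 15.994915 + 31.972071 = 176.123486

176.1235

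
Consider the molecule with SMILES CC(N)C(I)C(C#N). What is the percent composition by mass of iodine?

Atom tally by fragment:
  CH3 → C:1 H:3
  CH(NH2) → C:1 H:3 N:1
  CH(I) → C:1 H:1 I:1
  CH2CN → C:2 H:2 N:1
Element totals:
  C: 5
  H: 9
  I: 1
  N: 2
Molecular formula: C5H9IN2.
Molar mass = 224.045 g/mol.
Mass from I: 1 × 126.904 = 126.904 g/mol.
%I = 126.904 / 224.045 × 100 = 56.64%.

56.64%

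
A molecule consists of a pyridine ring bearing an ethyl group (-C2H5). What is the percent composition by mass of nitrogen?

Atom tally by fragment:
  pyridine ring core → C:5 H:5 N:1
  (− 1 ring H displaced by substituents)
  + C2H5 → C:2 H:5
Element totals:
  C: 7
  H: 9
  N: 1
Molecular formula: C7H9N.
Molar mass = 107.156 g/mol.
Mass from N: 1 × 14.007 = 14.007 g/mol.
%N = 14.007 / 107.156 × 100 = 13.07%.

13.07%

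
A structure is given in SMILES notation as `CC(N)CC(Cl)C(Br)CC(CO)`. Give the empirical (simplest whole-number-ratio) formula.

Atom tally by fragment:
  CH3 → C:1 H:3
  CH(NH2) → C:1 H:3 N:1
  CH2 → C:1 H:2
  CH(Cl) → C:1 H:1 Cl:1
  CH(Br) → C:1 H:1 Br:1
  CH2 → C:1 H:2
  CH2CH2OH → C:2 H:5 O:1
Element totals:
  C: 8
  H: 17
  Br: 1
  Cl: 1
  N: 1
  O: 1
Molecular formula: C8H17BrClNO.
gcd of subscripts (1, 8, 1, 17, 1, 1) = 1, so the empirical formula equals the molecular formula.

C8H17BrClNO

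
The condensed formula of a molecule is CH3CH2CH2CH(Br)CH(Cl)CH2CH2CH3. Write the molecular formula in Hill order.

Atom tally by fragment:
  CH3 → C:1 H:3
  CH2 → C:1 H:2
  CH2 → C:1 H:2
  CH(Br) → C:1 H:1 Br:1
  CH(Cl) → C:1 H:1 Cl:1
  CH2 → C:1 H:2
  CH2 → C:1 H:2
  CH3 → C:1 H:3
Element totals:
  C: 8
  H: 16
  Br: 1
  Cl: 1

C8H16BrCl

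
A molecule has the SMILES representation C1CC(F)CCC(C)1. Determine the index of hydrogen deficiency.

Atom tally by fragment:
  cyclohexane ring core → C:6 H:12
  (− 2 ring H displaced by substituents)
  + F → F:1
  + CH3 → C:1 H:3
Element totals:
  C: 7
  H: 13
  F: 1
Molecular formula: C7H13F.
DoU = (2C + 2 + N − H − X) / 2 = (2·7 + 2 + 0 − 13 − 1) / 2 = 1.

1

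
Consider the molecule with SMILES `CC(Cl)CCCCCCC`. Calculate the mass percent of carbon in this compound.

66.44%

Atom tally by fragment:
  CH3 → C:1 H:3
  CH(Cl) → C:1 H:1 Cl:1
  CH2 → C:1 H:2
  CH2 → C:1 H:2
  CH2 → C:1 H:2
  CH2 → C:1 H:2
  CH2 → C:1 H:2
  CH2 → C:1 H:2
  CH3 → C:1 H:3
Element totals:
  C: 9
  H: 19
  Cl: 1
Molecular formula: C9H19Cl.
Molar mass = 162.701 g/mol.
Mass from C: 9 × 12.011 = 108.099 g/mol.
%C = 108.099 / 162.701 × 100 = 66.44%.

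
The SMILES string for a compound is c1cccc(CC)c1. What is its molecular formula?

Atom tally by fragment:
  benzene ring core → C:6 H:6
  (− 1 ring H displaced by substituents)
  + C2H5 → C:2 H:5
Element totals:
  C: 8
  H: 10

C8H10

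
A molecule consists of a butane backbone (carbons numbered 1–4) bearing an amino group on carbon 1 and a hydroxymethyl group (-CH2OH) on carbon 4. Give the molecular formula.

Atom tally by fragment:
  H2NCH2 → C:1 H:4 N:1
  CH2 → C:1 H:2
  CH2 → C:1 H:2
  CH2CH2OH → C:2 H:5 O:1
Element totals:
  C: 5
  H: 13
  N: 1
  O: 1

C5H13NO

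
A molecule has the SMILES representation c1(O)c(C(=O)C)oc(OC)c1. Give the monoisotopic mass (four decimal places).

Atom tally by fragment:
  furan ring core → C:4 H:4 O:1
  (− 3 ring H displaced by substituents)
  + OH → O:1 H:1
  + COCH3 → C:2 H:3 O:1
  + OCH3 → C:1 H:3 O:1
Element totals:
  C: 7
  H: 8
  O: 4
Molecular formula: C7H8O4.
  M = 7(12.0) + 8(1.007825) + 4(15.994915)
    = 84.000000 + 8.062600 + 63.979660 = 156.042260

156.0423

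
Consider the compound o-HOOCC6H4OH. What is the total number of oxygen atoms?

Atom tally by fragment:
  benzene ring core → C:6 H:6
  (− 2 ring H displaced by substituents)
  + COOH → C:1 H:1 O:2
  + OH → O:1 H:1
Element totals:
  C: 7
  H: 6
  O: 3

3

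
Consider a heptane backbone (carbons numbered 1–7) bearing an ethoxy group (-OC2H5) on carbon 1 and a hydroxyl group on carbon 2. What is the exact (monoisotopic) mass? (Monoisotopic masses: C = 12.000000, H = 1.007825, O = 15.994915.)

160.1463

Atom tally by fragment:
  C2H5OCH2 → C:3 H:7 O:1
  CH(OH) → C:1 H:2 O:1
  CH2 → C:1 H:2
  CH2 → C:1 H:2
  CH2 → C:1 H:2
  CH2 → C:1 H:2
  CH3 → C:1 H:3
Element totals:
  C: 9
  H: 20
  O: 2
Molecular formula: C9H20O2.
  M = 9(12.0) + 20(1.007825) + 2(15.994915)
    = 108.000000 + 20.156500 + 31.989830 = 160.146330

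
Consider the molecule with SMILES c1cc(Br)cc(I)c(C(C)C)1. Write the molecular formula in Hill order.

C9H10BrI

Atom tally by fragment:
  benzene ring core → C:6 H:6
  (− 3 ring H displaced by substituents)
  + Br → Br:1
  + I → I:1
  + CH(CH3)2 → C:3 H:7
Element totals:
  C: 9
  H: 10
  Br: 1
  I: 1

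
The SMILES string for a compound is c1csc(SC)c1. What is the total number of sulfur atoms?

Atom tally by fragment:
  thiophene ring core → C:4 H:4 S:1
  (− 1 ring H displaced by substituents)
  + SCH3 → C:1 H:3 S:1
Element totals:
  C: 5
  H: 6
  S: 2

2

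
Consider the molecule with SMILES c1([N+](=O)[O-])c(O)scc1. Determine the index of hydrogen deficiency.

4

Atom tally by fragment:
  thiophene ring core → C:4 H:4 S:1
  (− 2 ring H displaced by substituents)
  + NO2 → N:1 O:2
  + OH → O:1 H:1
Element totals:
  C: 4
  H: 3
  N: 1
  O: 3
  S: 1
Molecular formula: C4H3NO3S.
DoU = (2C + 2 + N − H − X) / 2 = (2·4 + 2 + 1 − 3 − 0) / 2 = 4.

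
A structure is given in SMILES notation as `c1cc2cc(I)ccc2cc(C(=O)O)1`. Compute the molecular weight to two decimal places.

Atom tally by fragment:
  naphthalene ring system core → C:10 H:8
  (− 2 ring H displaced by substituents)
  + I → I:1
  + COOH → C:1 H:1 O:2
Element totals:
  C: 11
  H: 7
  I: 1
  O: 2
Molecular formula: C11H7IO2.
  M = 11(12.011) + 7(1.008) + 126.904 + 2(15.999)
    = 132.121 + 7.056 + 126.904 + 31.998 = 298.079

298.08 g/mol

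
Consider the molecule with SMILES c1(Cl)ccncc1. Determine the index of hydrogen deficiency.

4

Atom tally by fragment:
  pyridine ring core → C:5 H:5 N:1
  (− 1 ring H displaced by substituents)
  + Cl → Cl:1
Element totals:
  C: 5
  H: 4
  Cl: 1
  N: 1
Molecular formula: C5H4ClN.
DoU = (2C + 2 + N − H − X) / 2 = (2·5 + 2 + 1 − 4 − 1) / 2 = 4.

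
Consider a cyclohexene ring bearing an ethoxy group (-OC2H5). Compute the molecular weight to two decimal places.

Atom tally by fragment:
  cyclohexene ring core → C:6 H:10
  (− 1 ring H displaced by substituents)
  + OC2H5 → C:2 H:5 O:1
Element totals:
  C: 8
  H: 14
  O: 1
Molecular formula: C8H14O.
  M = 8(12.011) + 14(1.008) + 15.999
    = 96.088 + 14.112 + 15.999 = 126.199

126.20 g/mol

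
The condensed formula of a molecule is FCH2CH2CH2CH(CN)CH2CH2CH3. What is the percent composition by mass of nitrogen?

9.78%

Atom tally by fragment:
  FCH2 → C:1 H:2 F:1
  CH2 → C:1 H:2
  CH2 → C:1 H:2
  CH(CN) → C:2 H:1 N:1
  CH2 → C:1 H:2
  CH2 → C:1 H:2
  CH3 → C:1 H:3
Element totals:
  C: 8
  H: 14
  F: 1
  N: 1
Molecular formula: C8H14FN.
Molar mass = 143.205 g/mol.
Mass from N: 1 × 14.007 = 14.007 g/mol.
%N = 14.007 / 143.205 × 100 = 9.78%.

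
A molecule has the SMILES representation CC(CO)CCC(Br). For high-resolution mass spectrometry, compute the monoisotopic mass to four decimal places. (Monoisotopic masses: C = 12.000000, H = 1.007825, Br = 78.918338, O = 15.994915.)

180.0150

Atom tally by fragment:
  CH3 → C:1 H:3
  CH(CH2OH) → C:2 H:4 O:1
  CH2 → C:1 H:2
  CH2 → C:1 H:2
  CH2Br → C:1 H:2 Br:1
Element totals:
  C: 6
  H: 13
  Br: 1
  O: 1
Molecular formula: C6H13BrO.
  M = 6(12.0) + 13(1.007825) + 78.918338 + 15.994915
    = 72.000000 + 13.101725 + 78.918338 + 15.994915 = 180.014978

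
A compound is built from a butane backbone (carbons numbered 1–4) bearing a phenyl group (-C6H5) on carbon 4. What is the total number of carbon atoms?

10

Atom tally by fragment:
  CH3 → C:1 H:3
  CH2 → C:1 H:2
  CH2 → C:1 H:2
  CH2C6H5 → C:7 H:7
Element totals:
  C: 10
  H: 14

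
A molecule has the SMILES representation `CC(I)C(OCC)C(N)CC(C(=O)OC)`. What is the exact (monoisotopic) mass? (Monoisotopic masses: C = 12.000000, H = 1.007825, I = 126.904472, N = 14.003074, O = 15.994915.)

Atom tally by fragment:
  CH3 → C:1 H:3
  CH(I) → C:1 H:1 I:1
  CH(OC2H5) → C:3 H:6 O:1
  CH(NH2) → C:1 H:3 N:1
  CH2 → C:1 H:2
  CH2COOCH3 → C:3 H:5 O:2
Element totals:
  C: 10
  H: 20
  I: 1
  N: 1
  O: 3
Molecular formula: C10H20INO3.
  M = 10(12.0) + 20(1.007825) + 126.904472 + 14.003074 + 3(15.994915)
    = 120.000000 + 20.156500 + 126.904472 + 14.003074 + 47.984745 = 329.048791

329.0488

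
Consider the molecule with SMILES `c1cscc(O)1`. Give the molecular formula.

C4H4OS

Atom tally by fragment:
  thiophene ring core → C:4 H:4 S:1
  (− 1 ring H displaced by substituents)
  + OH → O:1 H:1
Element totals:
  C: 4
  H: 4
  O: 1
  S: 1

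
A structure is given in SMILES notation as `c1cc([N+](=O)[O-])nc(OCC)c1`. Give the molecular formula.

C7H8N2O3

Atom tally by fragment:
  pyridine ring core → C:5 H:5 N:1
  (− 2 ring H displaced by substituents)
  + NO2 → N:1 O:2
  + OC2H5 → C:2 H:5 O:1
Element totals:
  C: 7
  H: 8
  N: 2
  O: 3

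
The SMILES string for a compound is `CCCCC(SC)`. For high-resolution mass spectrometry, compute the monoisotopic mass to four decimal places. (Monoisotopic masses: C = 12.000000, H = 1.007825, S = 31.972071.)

Atom tally by fragment:
  CH3 → C:1 H:3
  CH2 → C:1 H:2
  CH2 → C:1 H:2
  CH2 → C:1 H:2
  CH2SCH3 → C:2 H:5 S:1
Element totals:
  C: 6
  H: 14
  S: 1
Molecular formula: C6H14S.
  M = 6(12.0) + 14(1.007825) + 31.972071
    = 72.000000 + 14.109550 + 31.972071 = 118.081621

118.0816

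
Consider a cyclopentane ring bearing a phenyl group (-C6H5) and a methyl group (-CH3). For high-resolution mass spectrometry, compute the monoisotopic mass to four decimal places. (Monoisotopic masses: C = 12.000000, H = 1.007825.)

160.1252

Atom tally by fragment:
  cyclopentane ring core → C:5 H:10
  (− 2 ring H displaced by substituents)
  + C6H5 → C:6 H:5
  + CH3 → C:1 H:3
Element totals:
  C: 12
  H: 16
Molecular formula: C12H16.
  M = 12(12.0) + 16(1.007825)
    = 144.000000 + 16.125200 = 160.125200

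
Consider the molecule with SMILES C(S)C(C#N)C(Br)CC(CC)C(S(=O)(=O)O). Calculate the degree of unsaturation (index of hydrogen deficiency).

Atom tally by fragment:
  HSCH2 → C:1 H:3 S:1
  CH(CN) → C:2 H:1 N:1
  CH(Br) → C:1 H:1 Br:1
  CH2 → C:1 H:2
  CH(C2H5) → C:3 H:6
  CH2SO3H → C:1 H:3 S:1 O:3
Element totals:
  C: 9
  H: 16
  Br: 1
  N: 1
  O: 3
  S: 2
Molecular formula: C9H16BrNO3S2.
DoU = (2C + 2 + N − H − X) / 2 = (2·9 + 2 + 1 − 16 − 1) / 2 = 2.

2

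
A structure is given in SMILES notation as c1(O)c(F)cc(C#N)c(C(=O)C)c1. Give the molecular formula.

C9H6FNO2

Atom tally by fragment:
  benzene ring core → C:6 H:6
  (− 4 ring H displaced by substituents)
  + OH → O:1 H:1
  + F → F:1
  + CN → C:1 N:1
  + COCH3 → C:2 H:3 O:1
Element totals:
  C: 9
  H: 6
  F: 1
  N: 1
  O: 2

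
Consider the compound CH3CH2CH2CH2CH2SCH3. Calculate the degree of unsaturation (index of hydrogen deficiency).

Atom tally by fragment:
  CH3 → C:1 H:3
  CH2 → C:1 H:2
  CH2 → C:1 H:2
  CH2 → C:1 H:2
  CH2SCH3 → C:2 H:5 S:1
Element totals:
  C: 6
  H: 14
  S: 1
Molecular formula: C6H14S.
DoU = (2C + 2 + N − H − X) / 2 = (2·6 + 2 + 0 − 14 − 0) / 2 = 0.

0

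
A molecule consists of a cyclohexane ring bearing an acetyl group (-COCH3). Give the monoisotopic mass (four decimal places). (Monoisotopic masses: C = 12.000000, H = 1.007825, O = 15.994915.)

126.1045

Atom tally by fragment:
  cyclohexane ring core → C:6 H:12
  (− 1 ring H displaced by substituents)
  + COCH3 → C:2 H:3 O:1
Element totals:
  C: 8
  H: 14
  O: 1
Molecular formula: C8H14O.
  M = 8(12.0) + 14(1.007825) + 15.994915
    = 96.000000 + 14.109550 + 15.994915 = 126.104465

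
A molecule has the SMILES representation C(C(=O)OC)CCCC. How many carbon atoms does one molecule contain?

Atom tally by fragment:
  CH3OOCCH2 → C:3 H:5 O:2
  CH2 → C:1 H:2
  CH2 → C:1 H:2
  CH2 → C:1 H:2
  CH3 → C:1 H:3
Element totals:
  C: 7
  H: 14
  O: 2

7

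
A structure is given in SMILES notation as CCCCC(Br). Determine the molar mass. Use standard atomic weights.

151.05 g/mol

Atom tally by fragment:
  CH3 → C:1 H:3
  CH2 → C:1 H:2
  CH2 → C:1 H:2
  CH2 → C:1 H:2
  CH2Br → C:1 H:2 Br:1
Element totals:
  C: 5
  H: 11
  Br: 1
Molecular formula: C5H11Br.
  M = 5(12.011) + 11(1.008) + 79.904
    = 60.055 + 11.088 + 79.904 = 151.047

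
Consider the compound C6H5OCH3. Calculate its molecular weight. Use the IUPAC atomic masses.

108.14 g/mol

Element totals:
  C: 7
  H: 8
  O: 1
Molecular formula: C7H8O.
  M = 7(12.011) + 8(1.008) + 15.999
    = 84.077 + 8.064 + 15.999 = 108.140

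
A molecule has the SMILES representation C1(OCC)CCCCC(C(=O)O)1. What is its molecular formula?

C9H16O3

Atom tally by fragment:
  cyclohexane ring core → C:6 H:12
  (− 2 ring H displaced by substituents)
  + OC2H5 → C:2 H:5 O:1
  + COOH → C:1 H:1 O:2
Element totals:
  C: 9
  H: 16
  O: 3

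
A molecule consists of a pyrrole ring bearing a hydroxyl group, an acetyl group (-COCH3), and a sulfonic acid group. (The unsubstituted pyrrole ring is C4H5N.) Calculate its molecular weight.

Atom tally by fragment:
  pyrrole ring core → C:4 H:5 N:1
  (− 3 ring H displaced by substituents)
  + OH → O:1 H:1
  + COCH3 → C:2 H:3 O:1
  + SO3H → S:1 O:3 H:1
Element totals:
  C: 6
  H: 7
  N: 1
  O: 5
  S: 1
Molecular formula: C6H7NO5S.
  M = 6(12.011) + 7(1.008) + 14.007 + 5(15.999) + 32.06
    = 72.066 + 7.056 + 14.007 + 79.995 + 32.060 = 205.184

205.18 g/mol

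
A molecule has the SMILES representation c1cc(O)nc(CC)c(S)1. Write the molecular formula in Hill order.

Atom tally by fragment:
  pyridine ring core → C:5 H:5 N:1
  (− 3 ring H displaced by substituents)
  + OH → O:1 H:1
  + C2H5 → C:2 H:5
  + SH → S:1 H:1
Element totals:
  C: 7
  H: 9
  N: 1
  O: 1
  S: 1

C7H9NOS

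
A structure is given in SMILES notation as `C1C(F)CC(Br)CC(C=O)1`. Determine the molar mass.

Atom tally by fragment:
  cyclohexane ring core → C:6 H:12
  (− 3 ring H displaced by substituents)
  + F → F:1
  + Br → Br:1
  + CHO → C:1 H:1 O:1
Element totals:
  C: 7
  H: 10
  Br: 1
  F: 1
  O: 1
Molecular formula: C7H10BrFO.
  M = 7(12.011) + 10(1.008) + 79.904 + 18.998 + 15.999
    = 84.077 + 10.080 + 79.904 + 18.998 + 15.999 = 209.058

209.06 g/mol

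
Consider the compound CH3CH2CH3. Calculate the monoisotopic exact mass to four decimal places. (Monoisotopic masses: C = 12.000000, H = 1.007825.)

Element totals:
  C: 3
  H: 8
Molecular formula: C3H8.
  M = 3(12.0) + 8(1.007825)
    = 36.000000 + 8.062600 = 44.062600

44.0626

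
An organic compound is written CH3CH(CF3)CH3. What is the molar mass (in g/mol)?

Element totals:
  C: 4
  H: 7
  F: 3
Molecular formula: C4H7F3.
  M = 4(12.011) + 7(1.008) + 3(18.998)
    = 48.044 + 7.056 + 56.994 = 112.094

112.09 g/mol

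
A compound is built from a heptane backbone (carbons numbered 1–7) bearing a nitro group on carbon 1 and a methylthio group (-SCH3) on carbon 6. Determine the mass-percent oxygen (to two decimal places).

16.73%

Atom tally by fragment:
  O2NCH2 → C:1 H:2 N:1 O:2
  CH2 → C:1 H:2
  CH2 → C:1 H:2
  CH2 → C:1 H:2
  CH2 → C:1 H:2
  CH(SCH3) → C:2 H:4 S:1
  CH3 → C:1 H:3
Element totals:
  C: 8
  H: 17
  N: 1
  O: 2
  S: 1
Molecular formula: C8H17NO2S.
Molar mass = 191.289 g/mol.
Mass from O: 2 × 15.999 = 31.998 g/mol.
%O = 31.998 / 191.289 × 100 = 16.73%.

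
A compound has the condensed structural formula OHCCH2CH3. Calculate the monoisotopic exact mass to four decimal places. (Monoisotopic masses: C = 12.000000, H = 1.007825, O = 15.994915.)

Atom tally by fragment:
  OHCCH2 → C:2 H:3 O:1
  CH3 → C:1 H:3
Element totals:
  C: 3
  H: 6
  O: 1
Molecular formula: C3H6O.
  M = 3(12.0) + 6(1.007825) + 15.994915
    = 36.000000 + 6.046950 + 15.994915 = 58.041865

58.0419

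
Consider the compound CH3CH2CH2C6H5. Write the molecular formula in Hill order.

C9H12

Atom tally by fragment:
  CH3 → C:1 H:3
  CH2 → C:1 H:2
  CH2C6H5 → C:7 H:7
Element totals:
  C: 9
  H: 12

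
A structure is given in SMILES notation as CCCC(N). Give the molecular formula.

Atom tally by fragment:
  CH3 → C:1 H:3
  CH2 → C:1 H:2
  CH2 → C:1 H:2
  CH2NH2 → C:1 H:4 N:1
Element totals:
  C: 4
  H: 11
  N: 1

C4H11N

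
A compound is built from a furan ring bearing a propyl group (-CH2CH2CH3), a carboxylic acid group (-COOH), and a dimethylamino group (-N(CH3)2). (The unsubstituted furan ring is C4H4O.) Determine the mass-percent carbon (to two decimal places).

60.90%

Atom tally by fragment:
  furan ring core → C:4 H:4 O:1
  (− 3 ring H displaced by substituents)
  + CH2CH2CH3 → C:3 H:7
  + COOH → C:1 H:1 O:2
  + N(CH3)2 → N:1 C:2 H:6
Element totals:
  C: 10
  H: 15
  N: 1
  O: 3
Molecular formula: C10H15NO3.
Molar mass = 197.234 g/mol.
Mass from C: 10 × 12.011 = 120.110 g/mol.
%C = 120.110 / 197.234 × 100 = 60.90%.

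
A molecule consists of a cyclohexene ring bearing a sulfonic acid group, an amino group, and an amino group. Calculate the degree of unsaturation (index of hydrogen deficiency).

Atom tally by fragment:
  cyclohexene ring core → C:6 H:10
  (− 3 ring H displaced by substituents)
  + SO3H → S:1 O:3 H:1
  + NH2 → N:1 H:2
  + NH2 → N:1 H:2
Element totals:
  C: 6
  H: 12
  N: 2
  O: 3
  S: 1
Molecular formula: C6H12N2O3S.
DoU = (2C + 2 + N − H − X) / 2 = (2·6 + 2 + 2 − 12 − 0) / 2 = 2.

2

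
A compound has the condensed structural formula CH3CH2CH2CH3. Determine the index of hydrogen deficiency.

0

Element totals:
  C: 4
  H: 10
Molecular formula: C4H10.
DoU = (2C + 2 + N − H − X) / 2 = (2·4 + 2 + 0 − 10 − 0) / 2 = 0.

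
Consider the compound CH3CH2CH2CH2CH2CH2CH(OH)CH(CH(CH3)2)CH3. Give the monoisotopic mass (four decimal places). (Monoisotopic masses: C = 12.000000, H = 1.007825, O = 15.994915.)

Atom tally by fragment:
  CH3 → C:1 H:3
  CH2 → C:1 H:2
  CH2 → C:1 H:2
  CH2 → C:1 H:2
  CH2 → C:1 H:2
  CH2 → C:1 H:2
  CH(OH) → C:1 H:2 O:1
  CH(CH(CH3)2) → C:4 H:8
  CH3 → C:1 H:3
Element totals:
  C: 12
  H: 26
  O: 1
Molecular formula: C12H26O.
  M = 12(12.0) + 26(1.007825) + 15.994915
    = 144.000000 + 26.203450 + 15.994915 = 186.198365

186.1984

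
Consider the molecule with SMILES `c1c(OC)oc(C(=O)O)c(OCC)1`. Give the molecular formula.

C8H10O5

Atom tally by fragment:
  furan ring core → C:4 H:4 O:1
  (− 3 ring H displaced by substituents)
  + OCH3 → C:1 H:3 O:1
  + COOH → C:1 H:1 O:2
  + OC2H5 → C:2 H:5 O:1
Element totals:
  C: 8
  H: 10
  O: 5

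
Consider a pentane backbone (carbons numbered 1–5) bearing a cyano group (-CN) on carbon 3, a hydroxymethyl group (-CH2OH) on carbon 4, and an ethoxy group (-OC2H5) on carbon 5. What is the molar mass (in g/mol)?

171.24 g/mol

Atom tally by fragment:
  CH3 → C:1 H:3
  CH2 → C:1 H:2
  CH(CN) → C:2 H:1 N:1
  CH(CH2OH) → C:2 H:4 O:1
  CH2OC2H5 → C:3 H:7 O:1
Element totals:
  C: 9
  H: 17
  N: 1
  O: 2
Molecular formula: C9H17NO2.
  M = 9(12.011) + 17(1.008) + 14.007 + 2(15.999)
    = 108.099 + 17.136 + 14.007 + 31.998 = 171.240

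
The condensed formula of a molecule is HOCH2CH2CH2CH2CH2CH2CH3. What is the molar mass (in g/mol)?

Atom tally by fragment:
  HOCH2 → C:1 H:3 O:1
  CH2 → C:1 H:2
  CH2 → C:1 H:2
  CH2 → C:1 H:2
  CH2 → C:1 H:2
  CH2 → C:1 H:2
  CH3 → C:1 H:3
Element totals:
  C: 7
  H: 16
  O: 1
Molecular formula: C7H16O.
  M = 7(12.011) + 16(1.008) + 15.999
    = 84.077 + 16.128 + 15.999 = 116.204

116.20 g/mol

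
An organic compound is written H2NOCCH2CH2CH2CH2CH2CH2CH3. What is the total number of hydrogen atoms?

17

Atom tally by fragment:
  H2NOCCH2 → C:2 H:4 O:1 N:1
  CH2 → C:1 H:2
  CH2 → C:1 H:2
  CH2 → C:1 H:2
  CH2 → C:1 H:2
  CH2 → C:1 H:2
  CH3 → C:1 H:3
Element totals:
  C: 8
  H: 17
  N: 1
  O: 1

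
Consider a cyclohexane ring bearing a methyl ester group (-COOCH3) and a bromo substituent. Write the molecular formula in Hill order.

C8H13BrO2

Atom tally by fragment:
  cyclohexane ring core → C:6 H:12
  (− 2 ring H displaced by substituents)
  + COOCH3 → C:2 H:3 O:2
  + Br → Br:1
Element totals:
  C: 8
  H: 13
  Br: 1
  O: 2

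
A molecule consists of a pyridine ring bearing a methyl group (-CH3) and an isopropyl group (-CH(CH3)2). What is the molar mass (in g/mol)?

135.21 g/mol

Atom tally by fragment:
  pyridine ring core → C:5 H:5 N:1
  (− 2 ring H displaced by substituents)
  + CH3 → C:1 H:3
  + CH(CH3)2 → C:3 H:7
Element totals:
  C: 9
  H: 13
  N: 1
Molecular formula: C9H13N.
  M = 9(12.011) + 13(1.008) + 14.007
    = 108.099 + 13.104 + 14.007 = 135.210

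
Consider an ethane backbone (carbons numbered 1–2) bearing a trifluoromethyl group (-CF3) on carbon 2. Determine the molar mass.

Atom tally by fragment:
  CH3 → C:1 H:3
  CH2CF3 → C:2 H:2 F:3
Element totals:
  C: 3
  H: 5
  F: 3
Molecular formula: C3H5F3.
  M = 3(12.011) + 5(1.008) + 3(18.998)
    = 36.033 + 5.040 + 56.994 = 98.067

98.07 g/mol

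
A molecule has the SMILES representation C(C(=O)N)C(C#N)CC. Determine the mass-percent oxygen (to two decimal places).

12.68%

Atom tally by fragment:
  H2NOCCH2 → C:2 H:4 O:1 N:1
  CH(CN) → C:2 H:1 N:1
  CH2 → C:1 H:2
  CH3 → C:1 H:3
Element totals:
  C: 6
  H: 10
  N: 2
  O: 1
Molecular formula: C6H10N2O.
Molar mass = 126.159 g/mol.
Mass from O: 1 × 15.999 = 15.999 g/mol.
%O = 15.999 / 126.159 × 100 = 12.68%.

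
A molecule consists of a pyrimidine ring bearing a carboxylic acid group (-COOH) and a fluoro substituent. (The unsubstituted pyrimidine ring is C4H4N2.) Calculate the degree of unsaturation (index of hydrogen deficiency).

5

Atom tally by fragment:
  pyrimidine ring core → C:4 H:4 N:2
  (− 2 ring H displaced by substituents)
  + COOH → C:1 H:1 O:2
  + F → F:1
Element totals:
  C: 5
  H: 3
  F: 1
  N: 2
  O: 2
Molecular formula: C5H3FN2O2.
DoU = (2C + 2 + N − H − X) / 2 = (2·5 + 2 + 2 − 3 − 1) / 2 = 5.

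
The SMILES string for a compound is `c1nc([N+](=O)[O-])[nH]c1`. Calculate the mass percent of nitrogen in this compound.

37.16%

Atom tally by fragment:
  imidazole ring core → C:3 H:4 N:2
  (− 1 ring H displaced by substituents)
  + NO2 → N:1 O:2
Element totals:
  C: 3
  H: 3
  N: 3
  O: 2
Molecular formula: C3H3N3O2.
Molar mass = 113.076 g/mol.
Mass from N: 3 × 14.007 = 42.021 g/mol.
%N = 42.021 / 113.076 × 100 = 37.16%.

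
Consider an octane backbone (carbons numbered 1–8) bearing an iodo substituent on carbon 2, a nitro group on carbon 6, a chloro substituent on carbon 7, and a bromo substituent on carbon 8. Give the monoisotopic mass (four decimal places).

Atom tally by fragment:
  CH3 → C:1 H:3
  CH(I) → C:1 H:1 I:1
  CH2 → C:1 H:2
  CH2 → C:1 H:2
  CH2 → C:1 H:2
  CH(NO2) → C:1 H:1 N:1 O:2
  CH(Cl) → C:1 H:1 Cl:1
  CH2Br → C:1 H:2 Br:1
Element totals:
  C: 8
  H: 14
  Br: 1
  Cl: 1
  I: 1
  N: 1
  O: 2
Molecular formula: C8H14BrClINO2.
  M = 8(12.0) + 14(1.007825) + 78.918338 + 34.968853 + 126.904472 + 14.003074 + 2(15.994915)
    = 96.000000 + 14.109550 + 78.918338 + 34.968853 + 126.904472 + 14.003074 + 31.989830 = 396.894117

396.8941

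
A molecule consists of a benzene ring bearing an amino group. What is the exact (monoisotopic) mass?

Atom tally by fragment:
  benzene ring core → C:6 H:6
  (− 1 ring H displaced by substituents)
  + NH2 → N:1 H:2
Element totals:
  C: 6
  H: 7
  N: 1
Molecular formula: C6H7N.
  M = 6(12.0) + 7(1.007825) + 14.003074
    = 72.000000 + 7.054775 + 14.003074 = 93.057849

93.0578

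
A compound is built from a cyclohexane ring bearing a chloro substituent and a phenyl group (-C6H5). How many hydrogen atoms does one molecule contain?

Atom tally by fragment:
  cyclohexane ring core → C:6 H:12
  (− 2 ring H displaced by substituents)
  + Cl → Cl:1
  + C6H5 → C:6 H:5
Element totals:
  C: 12
  H: 15
  Cl: 1

15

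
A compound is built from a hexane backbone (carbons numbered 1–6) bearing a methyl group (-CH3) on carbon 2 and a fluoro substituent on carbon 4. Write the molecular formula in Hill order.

Atom tally by fragment:
  CH3 → C:1 H:3
  CH(CH3) → C:2 H:4
  CH2 → C:1 H:2
  CH(F) → C:1 H:1 F:1
  CH2 → C:1 H:2
  CH3 → C:1 H:3
Element totals:
  C: 7
  H: 15
  F: 1

C7H15F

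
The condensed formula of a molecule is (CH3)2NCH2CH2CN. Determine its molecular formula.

C5H10N2

Atom tally by fragment:
  (CH3)2NCH2 → C:3 H:8 N:1
  CH2CN → C:2 H:2 N:1
Element totals:
  C: 5
  H: 10
  N: 2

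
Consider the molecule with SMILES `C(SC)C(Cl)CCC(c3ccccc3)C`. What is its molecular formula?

C13H19ClS

Atom tally by fragment:
  CH3SCH2 → C:2 H:5 S:1
  CH(Cl) → C:1 H:1 Cl:1
  CH2 → C:1 H:2
  CH2 → C:1 H:2
  CH(C6H5) → C:7 H:6
  CH3 → C:1 H:3
Element totals:
  C: 13
  H: 19
  Cl: 1
  S: 1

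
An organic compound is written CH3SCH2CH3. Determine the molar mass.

76.16 g/mol

Element totals:
  C: 3
  H: 8
  S: 1
Molecular formula: C3H8S.
  M = 3(12.011) + 8(1.008) + 32.06
    = 36.033 + 8.064 + 32.060 = 76.157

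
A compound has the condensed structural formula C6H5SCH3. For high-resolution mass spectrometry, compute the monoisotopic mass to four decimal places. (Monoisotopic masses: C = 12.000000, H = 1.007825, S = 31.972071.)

Atom tally by fragment:
  benzene ring core → C:6 H:6
  (− 1 ring H displaced by substituents)
  + SCH3 → C:1 H:3 S:1
Element totals:
  C: 7
  H: 8
  S: 1
Molecular formula: C7H8S.
  M = 7(12.0) + 8(1.007825) + 31.972071
    = 84.000000 + 8.062600 + 31.972071 = 124.034671

124.0347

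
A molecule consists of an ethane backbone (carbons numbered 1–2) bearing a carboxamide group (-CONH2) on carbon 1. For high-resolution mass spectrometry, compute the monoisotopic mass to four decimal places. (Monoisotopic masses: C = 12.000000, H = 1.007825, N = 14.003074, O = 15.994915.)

Atom tally by fragment:
  H2NOCCH2 → C:2 H:4 O:1 N:1
  CH3 → C:1 H:3
Element totals:
  C: 3
  H: 7
  N: 1
  O: 1
Molecular formula: C3H7NO.
  M = 3(12.0) + 7(1.007825) + 14.003074 + 15.994915
    = 36.000000 + 7.054775 + 14.003074 + 15.994915 = 73.052764

73.0528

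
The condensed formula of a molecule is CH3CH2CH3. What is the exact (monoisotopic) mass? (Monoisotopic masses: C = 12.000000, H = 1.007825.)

44.0626

Atom tally by fragment:
  CH3 → C:1 H:3
  CH2 → C:1 H:2
  CH3 → C:1 H:3
Element totals:
  C: 3
  H: 8
Molecular formula: C3H8.
  M = 3(12.0) + 8(1.007825)
    = 36.000000 + 8.062600 = 44.062600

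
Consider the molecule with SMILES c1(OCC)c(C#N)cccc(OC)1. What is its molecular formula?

Atom tally by fragment:
  benzene ring core → C:6 H:6
  (− 3 ring H displaced by substituents)
  + OC2H5 → C:2 H:5 O:1
  + CN → C:1 N:1
  + OCH3 → C:1 H:3 O:1
Element totals:
  C: 10
  H: 11
  N: 1
  O: 2

C10H11NO2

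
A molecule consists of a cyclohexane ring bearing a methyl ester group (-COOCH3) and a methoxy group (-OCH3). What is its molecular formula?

Atom tally by fragment:
  cyclohexane ring core → C:6 H:12
  (− 2 ring H displaced by substituents)
  + COOCH3 → C:2 H:3 O:2
  + OCH3 → C:1 H:3 O:1
Element totals:
  C: 9
  H: 16
  O: 3

C9H16O3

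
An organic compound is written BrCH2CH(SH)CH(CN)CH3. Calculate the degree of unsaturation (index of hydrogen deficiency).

Element totals:
  C: 5
  H: 8
  Br: 1
  N: 1
  S: 1
Molecular formula: C5H8BrNS.
DoU = (2C + 2 + N − H − X) / 2 = (2·5 + 2 + 1 − 8 − 1) / 2 = 2.

2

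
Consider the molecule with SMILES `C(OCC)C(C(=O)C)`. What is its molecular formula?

C6H12O2

Atom tally by fragment:
  C2H5OCH2 → C:3 H:7 O:1
  CH2COCH3 → C:3 H:5 O:1
Element totals:
  C: 6
  H: 12
  O: 2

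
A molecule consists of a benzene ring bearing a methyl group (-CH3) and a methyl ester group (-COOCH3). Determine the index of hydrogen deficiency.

5

Atom tally by fragment:
  benzene ring core → C:6 H:6
  (− 2 ring H displaced by substituents)
  + CH3 → C:1 H:3
  + COOCH3 → C:2 H:3 O:2
Element totals:
  C: 9
  H: 10
  O: 2
Molecular formula: C9H10O2.
DoU = (2C + 2 + N − H − X) / 2 = (2·9 + 2 + 0 − 10 − 0) / 2 = 5.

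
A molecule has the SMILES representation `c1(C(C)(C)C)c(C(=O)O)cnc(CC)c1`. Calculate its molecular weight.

207.27 g/mol

Atom tally by fragment:
  pyridine ring core → C:5 H:5 N:1
  (− 3 ring H displaced by substituents)
  + C(CH3)3 → C:4 H:9
  + COOH → C:1 H:1 O:2
  + C2H5 → C:2 H:5
Element totals:
  C: 12
  H: 17
  N: 1
  O: 2
Molecular formula: C12H17NO2.
  M = 12(12.011) + 17(1.008) + 14.007 + 2(15.999)
    = 144.132 + 17.136 + 14.007 + 31.998 = 207.273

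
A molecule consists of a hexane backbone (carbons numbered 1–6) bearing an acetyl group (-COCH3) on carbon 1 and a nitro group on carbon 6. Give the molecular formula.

Atom tally by fragment:
  CH3COCH2 → C:3 H:5 O:1
  CH2 → C:1 H:2
  CH2 → C:1 H:2
  CH2 → C:1 H:2
  CH2 → C:1 H:2
  CH2NO2 → C:1 H:2 N:1 O:2
Element totals:
  C: 8
  H: 15
  N: 1
  O: 3

C8H15NO3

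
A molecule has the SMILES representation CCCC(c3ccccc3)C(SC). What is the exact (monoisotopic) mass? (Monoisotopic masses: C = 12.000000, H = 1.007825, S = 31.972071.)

194.1129

Atom tally by fragment:
  CH3 → C:1 H:3
  CH2 → C:1 H:2
  CH2 → C:1 H:2
  CH(C6H5) → C:7 H:6
  CH2SCH3 → C:2 H:5 S:1
Element totals:
  C: 12
  H: 18
  S: 1
Molecular formula: C12H18S.
  M = 12(12.0) + 18(1.007825) + 31.972071
    = 144.000000 + 18.140850 + 31.972071 = 194.112921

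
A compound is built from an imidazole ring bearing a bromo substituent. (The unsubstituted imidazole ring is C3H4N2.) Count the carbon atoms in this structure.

Atom tally by fragment:
  imidazole ring core → C:3 H:4 N:2
  (− 1 ring H displaced by substituents)
  + Br → Br:1
Element totals:
  C: 3
  H: 3
  Br: 1
  N: 2

3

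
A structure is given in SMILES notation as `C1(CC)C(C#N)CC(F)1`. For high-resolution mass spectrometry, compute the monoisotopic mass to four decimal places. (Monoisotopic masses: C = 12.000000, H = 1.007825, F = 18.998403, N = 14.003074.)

127.0797

Atom tally by fragment:
  cyclobutane ring core → C:4 H:8
  (− 3 ring H displaced by substituents)
  + C2H5 → C:2 H:5
  + CN → C:1 N:1
  + F → F:1
Element totals:
  C: 7
  H: 10
  F: 1
  N: 1
Molecular formula: C7H10FN.
  M = 7(12.0) + 10(1.007825) + 18.998403 + 14.003074
    = 84.000000 + 10.078250 + 18.998403 + 14.003074 = 127.079727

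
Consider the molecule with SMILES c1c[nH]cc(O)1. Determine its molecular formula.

Atom tally by fragment:
  pyrrole ring core → C:4 H:5 N:1
  (− 1 ring H displaced by substituents)
  + OH → O:1 H:1
Element totals:
  C: 4
  H: 5
  N: 1
  O: 1

C4H5NO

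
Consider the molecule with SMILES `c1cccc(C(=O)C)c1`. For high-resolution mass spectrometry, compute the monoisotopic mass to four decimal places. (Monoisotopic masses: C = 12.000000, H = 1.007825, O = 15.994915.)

120.0575

Atom tally by fragment:
  benzene ring core → C:6 H:6
  (− 1 ring H displaced by substituents)
  + COCH3 → C:2 H:3 O:1
Element totals:
  C: 8
  H: 8
  O: 1
Molecular formula: C8H8O.
  M = 8(12.0) + 8(1.007825) + 15.994915
    = 96.000000 + 8.062600 + 15.994915 = 120.057515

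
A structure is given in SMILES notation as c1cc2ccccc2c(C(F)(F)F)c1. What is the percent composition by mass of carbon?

Atom tally by fragment:
  naphthalene ring system core → C:10 H:8
  (− 1 ring H displaced by substituents)
  + CF3 → C:1 F:3
Element totals:
  C: 11
  H: 7
  F: 3
Molecular formula: C11H7F3.
Molar mass = 196.171 g/mol.
Mass from C: 11 × 12.011 = 132.121 g/mol.
%C = 132.121 / 196.171 × 100 = 67.35%.

67.35%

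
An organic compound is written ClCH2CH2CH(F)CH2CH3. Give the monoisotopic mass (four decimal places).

Element totals:
  C: 5
  H: 10
  Cl: 1
  F: 1
Molecular formula: C5H10ClF.
  M = 5(12.0) + 10(1.007825) + 34.968853 + 18.998403
    = 60.000000 + 10.078250 + 34.968853 + 18.998403 = 124.045506

124.0455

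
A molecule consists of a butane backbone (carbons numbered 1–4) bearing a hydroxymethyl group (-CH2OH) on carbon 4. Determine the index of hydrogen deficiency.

Atom tally by fragment:
  CH3 → C:1 H:3
  CH2 → C:1 H:2
  CH2 → C:1 H:2
  CH2CH2OH → C:2 H:5 O:1
Element totals:
  C: 5
  H: 12
  O: 1
Molecular formula: C5H12O.
DoU = (2C + 2 + N − H − X) / 2 = (2·5 + 2 + 0 − 12 − 0) / 2 = 0.

0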